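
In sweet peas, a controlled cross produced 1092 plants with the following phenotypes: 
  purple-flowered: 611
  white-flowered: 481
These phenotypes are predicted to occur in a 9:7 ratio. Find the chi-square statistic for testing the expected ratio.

The 9:7 ratio has 16 parts, so with N = 1092 the expected counts are:
  purple-flowered: 1092 × 9/16 = 614.25
  white-flowered: 1092 × 7/16 = 477.75
χ² = Σ (O − E)² / E
  purple-flowered: (611 − 614.25)² / 614.25 = 0.0172
  white-flowered: (481 − 477.75)² / 477.75 = 0.0221
χ² = 0.0172 + 0.0221 = 0.0393 ≈ 0.039

0.039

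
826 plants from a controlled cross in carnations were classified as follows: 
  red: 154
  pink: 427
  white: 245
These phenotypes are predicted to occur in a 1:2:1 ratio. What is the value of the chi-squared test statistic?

21.000

Total ratio parts = 4. Expected numbers out of 826:
  red: 826 × 1/4 = 206.5
  pink: 826 × 2/4 = 413
  white: 826 × 1/4 = 206.5
χ² = Σ (O − E)² / E
  red: (154 − 206.5)² / 206.5 = 13.3475
  pink: (427 − 413)² / 413 = 0.4746
  white: (245 − 206.5)² / 206.5 = 7.1780
χ² = 13.3475 + 0.4746 + 7.1780 = 21.0001 ≈ 21.000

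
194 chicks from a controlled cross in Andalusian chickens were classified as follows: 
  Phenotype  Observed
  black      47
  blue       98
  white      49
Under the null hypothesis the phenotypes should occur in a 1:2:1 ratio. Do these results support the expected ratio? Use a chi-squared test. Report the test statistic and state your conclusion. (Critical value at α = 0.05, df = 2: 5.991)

0.062; consistent

The 1:2:1 ratio has 4 parts, so with N = 194 the expected counts are:
  black: 194 × 1/4 = 48.5
  blue: 194 × 2/4 = 97
  white: 194 × 1/4 = 48.5
χ² = Σ (O − E)² / E
  black: (47 − 48.5)² / 48.5 = 0.0464
  blue: (98 − 97)² / 97 = 0.0103
  white: (49 − 48.5)² / 48.5 = 0.0052
χ² = 0.0464 + 0.0103 + 0.0052 = 0.0619 ≈ 0.062
Degrees of freedom = 3 − 1 = 2; critical value at α = 0.05 is 5.991.
Since 0.062 < 5.991, we fail to reject the null hypothesis — the data are consistent with the 1:2:1 ratio.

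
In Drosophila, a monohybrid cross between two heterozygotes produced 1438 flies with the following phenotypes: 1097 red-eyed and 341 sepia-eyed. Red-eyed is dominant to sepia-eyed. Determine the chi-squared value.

For a monohybrid cross between heterozygotes with complete dominance, the expected phenotypic ratio is 3:1.
Total ratio parts = 4. Expected numbers out of 1438:
  red-eyed: 1438 × 3/4 = 1078.5
  sepia-eyed: 1438 × 1/4 = 359.5
χ² = Σ (O − E)² / E
  red-eyed: (1097 − 1078.5)² / 1078.5 = 0.3173
  sepia-eyed: (341 − 359.5)² / 359.5 = 0.9520
χ² = 0.3173 + 0.9520 = 1.2693 ≈ 1.269

1.269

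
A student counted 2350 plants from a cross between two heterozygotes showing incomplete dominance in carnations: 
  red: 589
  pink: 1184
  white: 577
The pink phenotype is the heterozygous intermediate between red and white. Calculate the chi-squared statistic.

With incomplete dominance, a heterozygote × heterozygote cross gives a 1:2:1 phenotypic ratio.
Under the 1:2:1 hypothesis (Σ ratio = 4, N = 2350):
  red: 2350 × 1/4 = 587.5
  pink: 2350 × 2/4 = 1175
  white: 2350 × 1/4 = 587.5
χ² = Σ (O − E)² / E
  red: (589 − 587.5)² / 587.5 = 0.0038
  pink: (1184 − 1175)² / 1175 = 0.0689
  white: (577 − 587.5)² / 587.5 = 0.1877
χ² = 0.0038 + 0.0689 + 0.1877 = 0.2604 ≈ 0.260

0.260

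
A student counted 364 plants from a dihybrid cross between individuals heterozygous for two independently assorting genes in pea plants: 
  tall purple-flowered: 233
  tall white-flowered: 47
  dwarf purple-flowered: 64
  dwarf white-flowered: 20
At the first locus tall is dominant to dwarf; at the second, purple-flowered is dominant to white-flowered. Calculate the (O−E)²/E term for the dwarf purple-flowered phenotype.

0.265

A dihybrid F₂ with independent assortment and complete dominance at both loci gives a 9:3:3:1 phenotypic ratio.
Under the 9:3:3:1 hypothesis (Σ ratio = 16, N = 364):
  tall purple-flowered: 364 × 9/16 = 204.75
  tall white-flowered: 364 × 3/16 = 68.25
  dwarf purple-flowered: 364 × 3/16 = 68.25
  dwarf white-flowered: 364 × 1/16 = 22.75
Contribution of dwarf purple-flowered: (64 − 68.25)² / 68.25 = 0.2647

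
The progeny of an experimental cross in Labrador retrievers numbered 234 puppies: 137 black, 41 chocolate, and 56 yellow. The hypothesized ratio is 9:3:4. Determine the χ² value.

Expected counts for N = 234 under a 9:3:4 ratio (total parts = 16):
  black: 234 × 9/16 = 131.625
  chocolate: 234 × 3/16 = 43.875
  yellow: 234 × 4/16 = 58.5
χ² = Σ (O − E)² / E
  black: (137 − 131.625)² / 131.625 = 0.2195
  chocolate: (41 − 43.875)² / 43.875 = 0.1884
  yellow: (56 − 58.5)² / 58.5 = 0.1068
χ² = 0.2195 + 0.1884 + 0.1068 = 0.5147 ≈ 0.515

0.515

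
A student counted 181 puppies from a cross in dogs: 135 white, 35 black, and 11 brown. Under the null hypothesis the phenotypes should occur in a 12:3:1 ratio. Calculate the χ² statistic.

The 12:3:1 ratio has 16 parts, so with N = 181 the expected counts are:
  white: 181 × 12/16 = 135.75
  black: 181 × 3/16 = 33.9375
  brown: 181 × 1/16 = 11.3125
χ² = Σ (O − E)² / E
  white: (135 − 135.75)² / 135.75 = 0.0041
  black: (35 − 33.9375)² / 33.9375 = 0.0333
  brown: (11 − 11.3125)² / 11.3125 = 0.0086
χ² = 0.0041 + 0.0333 + 0.0086 = 0.046

0.046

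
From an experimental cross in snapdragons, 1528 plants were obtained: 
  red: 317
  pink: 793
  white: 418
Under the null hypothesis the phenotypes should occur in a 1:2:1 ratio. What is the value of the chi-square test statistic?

Expected counts for N = 1528 under a 1:2:1 ratio (total parts = 4):
  red: 1528 × 1/4 = 382
  pink: 1528 × 2/4 = 764
  white: 1528 × 1/4 = 382
χ² = Σ (O − E)² / E
  red: (317 − 382)² / 382 = 11.0602
  pink: (793 − 764)² / 764 = 1.1008
  white: (418 − 382)² / 382 = 3.3927
χ² = 11.0602 + 1.1008 + 3.3927 = 15.5537 ≈ 15.554

15.554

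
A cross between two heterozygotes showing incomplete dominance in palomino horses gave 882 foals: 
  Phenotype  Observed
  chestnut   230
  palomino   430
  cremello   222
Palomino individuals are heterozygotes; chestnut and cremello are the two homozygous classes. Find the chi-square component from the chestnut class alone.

With incomplete dominance, a heterozygote × heterozygote cross gives a 1:2:1 phenotypic ratio.
Under the 1:2:1 hypothesis (Σ ratio = 4, N = 882):
  chestnut: 882 × 1/4 = 220.5
  palomino: 882 × 2/4 = 441
  cremello: 882 × 1/4 = 220.5
Contribution of chestnut: (230 − 220.5)² / 220.5 = 0.4093

0.409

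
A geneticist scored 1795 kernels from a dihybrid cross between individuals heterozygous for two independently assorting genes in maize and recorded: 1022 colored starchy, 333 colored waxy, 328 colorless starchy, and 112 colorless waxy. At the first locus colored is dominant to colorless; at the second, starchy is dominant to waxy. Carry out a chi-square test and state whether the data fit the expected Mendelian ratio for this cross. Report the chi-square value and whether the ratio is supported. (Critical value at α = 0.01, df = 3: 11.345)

A dihybrid F₂ with independent assortment and complete dominance at both loci gives a 9:3:3:1 phenotypic ratio.
Expected counts for N = 1795 under a 9:3:3:1 ratio (total parts = 16):
  colored starchy: 1795 × 9/16 = 1009.6875
  colored waxy: 1795 × 3/16 = 336.5625
  colorless starchy: 1795 × 3/16 = 336.5625
  colorless waxy: 1795 × 1/16 = 112.1875
χ² = Σ (O − E)² / E
  colored starchy: (1022 − 1009.6875)² / 1009.6875 = 0.1501
  colored waxy: (333 − 336.5625)² / 336.5625 = 0.0377
  colorless starchy: (328 − 336.5625)² / 336.5625 = 0.2178
  colorless waxy: (112 − 112.1875)² / 112.1875 = 0.0003
χ² = 0.1501 + 0.0377 + 0.2178 + 0.0003 = 0.4059 ≈ 0.406
Degrees of freedom = 4 − 1 = 3; critical value at α = 0.01 is 11.345.
Since 0.406 < 11.345, we fail to reject the null hypothesis — the data are consistent with the 9:3:3:1 ratio.

0.406; consistent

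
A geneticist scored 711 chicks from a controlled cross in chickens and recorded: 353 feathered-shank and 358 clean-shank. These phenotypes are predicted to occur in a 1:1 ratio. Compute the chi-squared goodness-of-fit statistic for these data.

Under the 1:1 hypothesis (Σ ratio = 2, N = 711):
  feathered-shank: 711 × 1/2 = 355.5
  clean-shank: 711 × 1/2 = 355.5
χ² = Σ (O − E)² / E
  feathered-shank: (353 − 355.5)² / 355.5 = 0.0176
  clean-shank: (358 − 355.5)² / 355.5 = 0.0176
χ² = 0.0176 + 0.0176 = 0.0352 ≈ 0.035

0.035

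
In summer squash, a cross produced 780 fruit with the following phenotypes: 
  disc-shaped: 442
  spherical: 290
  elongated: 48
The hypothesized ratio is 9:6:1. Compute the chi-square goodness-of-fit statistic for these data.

Expected counts for N = 780 under a 9:6:1 ratio (total parts = 16):
  disc-shaped: 780 × 9/16 = 438.75
  spherical: 780 × 6/16 = 292.5
  elongated: 780 × 1/16 = 48.75
χ² = Σ (O − E)² / E
  disc-shaped: (442 − 438.75)² / 438.75 = 0.0241
  spherical: (290 − 292.5)² / 292.5 = 0.0214
  elongated: (48 − 48.75)² / 48.75 = 0.0115
χ² = 0.0241 + 0.0214 + 0.0115 = 0.057

0.057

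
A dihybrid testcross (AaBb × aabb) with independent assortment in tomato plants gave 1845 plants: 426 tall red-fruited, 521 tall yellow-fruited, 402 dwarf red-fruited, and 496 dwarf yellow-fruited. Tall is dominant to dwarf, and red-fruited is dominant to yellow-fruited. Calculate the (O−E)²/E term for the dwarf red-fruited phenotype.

A dihybrid testcross with independent assortment gives a 1:1:1:1 ratio.
Under the 1:1:1:1 hypothesis (Σ ratio = 4, N = 1845):
  tall red-fruited: 1845 × 1/4 = 461.25
  tall yellow-fruited: 1845 × 1/4 = 461.25
  dwarf red-fruited: 1845 × 1/4 = 461.25
  dwarf yellow-fruited: 1845 × 1/4 = 461.25
Contribution of dwarf red-fruited: (402 − 461.25)² / 461.25 = 7.6110

7.611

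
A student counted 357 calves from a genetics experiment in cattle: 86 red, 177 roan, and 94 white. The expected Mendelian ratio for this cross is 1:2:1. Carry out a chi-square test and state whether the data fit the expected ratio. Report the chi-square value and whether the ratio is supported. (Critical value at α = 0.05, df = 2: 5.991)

Expected counts for N = 357 under a 1:2:1 ratio (total parts = 4):
  red: 357 × 1/4 = 89.25
  roan: 357 × 2/4 = 178.5
  white: 357 × 1/4 = 89.25
χ² = Σ (O − E)² / E
  red: (86 − 89.25)² / 89.25 = 0.1183
  roan: (177 − 178.5)² / 178.5 = 0.0126
  white: (94 − 89.25)² / 89.25 = 0.2528
χ² = 0.1183 + 0.0126 + 0.2528 = 0.3837 ≈ 0.384
Degrees of freedom = 3 − 1 = 2; critical value at α = 0.05 is 5.991.
Since 0.384 < 5.991, we fail to reject the null hypothesis — the data are consistent with the 1:2:1 ratio.

0.384; consistent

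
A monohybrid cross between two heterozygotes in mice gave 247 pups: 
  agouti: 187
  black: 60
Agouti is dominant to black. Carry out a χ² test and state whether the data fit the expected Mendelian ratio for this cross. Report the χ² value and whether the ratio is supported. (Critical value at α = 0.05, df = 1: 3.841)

For a monohybrid cross between heterozygotes with complete dominance, the expected phenotypic ratio is 3:1.
Total ratio parts = 4. Expected numbers out of 247:
  agouti: 247 × 3/4 = 185.25
  black: 247 × 1/4 = 61.75
χ² = Σ (O − E)² / E
  agouti: (187 − 185.25)² / 185.25 = 0.0165
  black: (60 − 61.75)² / 61.75 = 0.0496
χ² = 0.0165 + 0.0496 = 0.0661 ≈ 0.066
Degrees of freedom = 2 − 1 = 1; critical value at α = 0.05 is 3.841.
Since 0.066 < 3.841, we fail to reject the null hypothesis — the data are consistent with the 3:1 ratio.

0.066; consistent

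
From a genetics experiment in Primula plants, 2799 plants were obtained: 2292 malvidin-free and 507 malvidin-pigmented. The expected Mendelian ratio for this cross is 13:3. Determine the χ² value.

0.744

Under the 13:3 hypothesis (Σ ratio = 16, N = 2799):
  malvidin-free: 2799 × 13/16 = 2274.1875
  malvidin-pigmented: 2799 × 3/16 = 524.8125
χ² = Σ (O − E)² / E
  malvidin-free: (2292 − 2274.1875)² / 2274.1875 = 0.1395
  malvidin-pigmented: (507 − 524.8125)² / 524.8125 = 0.6046
χ² = 0.1395 + 0.6046 = 0.7441 ≈ 0.744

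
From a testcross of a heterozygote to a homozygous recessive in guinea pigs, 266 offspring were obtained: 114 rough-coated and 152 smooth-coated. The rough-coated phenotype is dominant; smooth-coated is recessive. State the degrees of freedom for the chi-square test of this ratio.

1

A testcross of a heterozygote (Aa × aa) gives a 1:1 phenotypic ratio.
A goodness-of-fit test with 2 phenotype classes has df = 2 − 1 = 1.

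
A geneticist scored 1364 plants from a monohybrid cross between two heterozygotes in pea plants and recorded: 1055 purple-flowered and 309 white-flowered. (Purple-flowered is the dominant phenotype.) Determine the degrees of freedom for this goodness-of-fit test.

1

For a monohybrid cross between heterozygotes with complete dominance, the expected phenotypic ratio is 3:1.
A goodness-of-fit test with 2 phenotype classes has df = 2 − 1 = 1.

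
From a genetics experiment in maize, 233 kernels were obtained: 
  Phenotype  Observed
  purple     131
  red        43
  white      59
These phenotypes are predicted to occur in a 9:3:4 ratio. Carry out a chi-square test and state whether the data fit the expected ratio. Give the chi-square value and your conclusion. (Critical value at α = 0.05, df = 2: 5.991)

0.021; consistent

The 9:3:4 ratio has 16 parts, so with N = 233 the expected counts are:
  purple: 233 × 9/16 = 131.0625
  red: 233 × 3/16 = 43.6875
  white: 233 × 4/16 = 58.25
χ² = Σ (O − E)² / E
  purple: (131 − 131.0625)² / 131.0625 = 0.0000
  red: (43 − 43.6875)² / 43.6875 = 0.0108
  white: (59 − 58.25)² / 58.25 = 0.0097
χ² = 0.0000 + 0.0108 + 0.0097 = 0.0205 ≈ 0.021
Degrees of freedom = 3 − 1 = 2; critical value at α = 0.05 is 5.991.
Since 0.021 < 5.991, we fail to reject the null hypothesis — the data are consistent with the 9:3:4 ratio.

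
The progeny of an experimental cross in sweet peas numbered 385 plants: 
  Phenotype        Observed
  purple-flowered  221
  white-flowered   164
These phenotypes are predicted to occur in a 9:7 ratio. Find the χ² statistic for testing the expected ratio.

The 9:7 ratio has 16 parts, so with N = 385 the expected counts are:
  purple-flowered: 385 × 9/16 = 216.5625
  white-flowered: 385 × 7/16 = 168.4375
χ² = Σ (O − E)² / E
  purple-flowered: (221 − 216.5625)² / 216.5625 = 0.0909
  white-flowered: (164 − 168.4375)² / 168.4375 = 0.1169
χ² = 0.0909 + 0.1169 = 0.2078 ≈ 0.208

0.208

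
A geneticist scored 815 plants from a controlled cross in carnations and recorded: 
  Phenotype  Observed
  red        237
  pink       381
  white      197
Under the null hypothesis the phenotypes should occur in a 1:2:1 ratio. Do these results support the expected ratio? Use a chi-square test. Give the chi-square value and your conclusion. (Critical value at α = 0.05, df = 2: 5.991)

The 1:2:1 ratio has 4 parts, so with N = 815 the expected counts are:
  red: 815 × 1/4 = 203.75
  pink: 815 × 2/4 = 407.5
  white: 815 × 1/4 = 203.75
χ² = Σ (O − E)² / E
  red: (237 − 203.75)² / 203.75 = 5.4261
  pink: (381 − 407.5)² / 407.5 = 1.7233
  white: (197 − 203.75)² / 203.75 = 0.2236
χ² = 5.4261 + 1.7233 + 0.2236 = 7.373
Degrees of freedom = 3 − 1 = 2; critical value at α = 0.05 is 5.991.
Since 7.373 > 5.991, we reject the null hypothesis — the data do not fit the 1:2:1 ratio.

7.373; not consistent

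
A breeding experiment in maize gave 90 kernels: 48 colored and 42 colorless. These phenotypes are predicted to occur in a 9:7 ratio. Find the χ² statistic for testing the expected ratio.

0.311

Under the 9:7 hypothesis (Σ ratio = 16, N = 90):
  colored: 90 × 9/16 = 50.625
  colorless: 90 × 7/16 = 39.375
χ² = Σ (O − E)² / E
  colored: (48 − 50.625)² / 50.625 = 0.1361
  colorless: (42 − 39.375)² / 39.375 = 0.1750
χ² = 0.1361 + 0.1750 = 0.3111 ≈ 0.311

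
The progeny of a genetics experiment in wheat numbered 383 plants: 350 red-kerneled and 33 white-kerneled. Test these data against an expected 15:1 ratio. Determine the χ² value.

3.660

Under the 15:1 hypothesis (Σ ratio = 16, N = 383):
  red-kerneled: 383 × 15/16 = 359.0625
  white-kerneled: 383 × 1/16 = 23.9375
χ² = Σ (O − E)² / E
  red-kerneled: (350 − 359.0625)² / 359.0625 = 0.2287
  white-kerneled: (33 − 23.9375)² / 23.9375 = 3.4310
χ² = 0.2287 + 3.4310 = 3.6597 ≈ 3.660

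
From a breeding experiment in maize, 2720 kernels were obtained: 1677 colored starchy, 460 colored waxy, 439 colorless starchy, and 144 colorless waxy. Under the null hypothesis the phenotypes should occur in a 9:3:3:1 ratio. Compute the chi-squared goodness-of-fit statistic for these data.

32.886

Expected counts for N = 2720 under a 9:3:3:1 ratio (total parts = 16):
  colored starchy: 2720 × 9/16 = 1530
  colored waxy: 2720 × 3/16 = 510
  colorless starchy: 2720 × 3/16 = 510
  colorless waxy: 2720 × 1/16 = 170
χ² = Σ (O − E)² / E
  colored starchy: (1677 − 1530)² / 1530 = 14.1235
  colored waxy: (460 − 510)² / 510 = 4.9020
  colorless starchy: (439 − 510)² / 510 = 9.8843
  colorless waxy: (144 − 170)² / 170 = 3.9765
χ² = 14.1235 + 4.9020 + 9.8843 + 3.9765 = 32.8863 ≈ 32.886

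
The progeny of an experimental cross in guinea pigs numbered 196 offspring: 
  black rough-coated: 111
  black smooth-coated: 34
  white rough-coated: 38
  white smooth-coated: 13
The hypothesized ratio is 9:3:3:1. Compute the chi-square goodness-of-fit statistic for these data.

Total ratio parts = 16. Expected numbers out of 196:
  black rough-coated: 196 × 9/16 = 110.25
  black smooth-coated: 196 × 3/16 = 36.75
  white rough-coated: 196 × 3/16 = 36.75
  white smooth-coated: 196 × 1/16 = 12.25
χ² = Σ (O − E)² / E
  black rough-coated: (111 − 110.25)² / 110.25 = 0.0051
  black smooth-coated: (34 − 36.75)² / 36.75 = 0.2058
  white rough-coated: (38 − 36.75)² / 36.75 = 0.0425
  white smooth-coated: (13 − 12.25)² / 12.25 = 0.0459
χ² = 0.0051 + 0.2058 + 0.0425 + 0.0459 = 0.2993 ≈ 0.299

0.299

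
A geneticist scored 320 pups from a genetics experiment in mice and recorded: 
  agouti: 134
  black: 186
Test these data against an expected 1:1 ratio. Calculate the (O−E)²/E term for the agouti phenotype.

Expected counts for N = 320 under a 1:1 ratio (total parts = 2):
  agouti: 320 × 1/2 = 160
  black: 320 × 1/2 = 160
Contribution of agouti: (134 − 160)² / 160 = 4.2250

4.225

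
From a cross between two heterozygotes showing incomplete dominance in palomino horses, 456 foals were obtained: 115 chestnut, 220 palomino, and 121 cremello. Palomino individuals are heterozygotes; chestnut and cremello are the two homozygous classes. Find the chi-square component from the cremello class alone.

With incomplete dominance, a heterozygote × heterozygote cross gives a 1:2:1 phenotypic ratio.
Under the 1:2:1 hypothesis (Σ ratio = 4, N = 456):
  chestnut: 456 × 1/4 = 114
  palomino: 456 × 2/4 = 228
  cremello: 456 × 1/4 = 114
Contribution of cremello: (121 − 114)² / 114 = 0.4298

0.430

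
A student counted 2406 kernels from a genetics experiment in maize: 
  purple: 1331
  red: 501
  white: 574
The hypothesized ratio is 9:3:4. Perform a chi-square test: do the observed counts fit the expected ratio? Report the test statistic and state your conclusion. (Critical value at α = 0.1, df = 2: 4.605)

7.141; not consistent

Under the 9:3:4 hypothesis (Σ ratio = 16, N = 2406):
  purple: 2406 × 9/16 = 1353.375
  red: 2406 × 3/16 = 451.125
  white: 2406 × 4/16 = 601.5
χ² = Σ (O − E)² / E
  purple: (1331 − 1353.375)² / 1353.375 = 0.3699
  red: (501 − 451.125)² / 451.125 = 5.5140
  white: (574 − 601.5)² / 601.5 = 1.2573
χ² = 0.3699 + 5.5140 + 1.2573 = 7.1412 ≈ 7.141
Degrees of freedom = 3 − 1 = 2; critical value at α = 0.1 is 4.605.
Since 7.141 > 4.605, we reject the null hypothesis — the data do not fit the 9:3:4 ratio.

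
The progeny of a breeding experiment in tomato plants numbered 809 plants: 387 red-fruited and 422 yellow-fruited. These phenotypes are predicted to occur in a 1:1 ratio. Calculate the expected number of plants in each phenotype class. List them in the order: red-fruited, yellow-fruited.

Total ratio parts = 2. Expected numbers out of 809:
  red-fruited: 809 × 1/2 = 404.5
  yellow-fruited: 809 × 1/2 = 404.5

404.5, 404.5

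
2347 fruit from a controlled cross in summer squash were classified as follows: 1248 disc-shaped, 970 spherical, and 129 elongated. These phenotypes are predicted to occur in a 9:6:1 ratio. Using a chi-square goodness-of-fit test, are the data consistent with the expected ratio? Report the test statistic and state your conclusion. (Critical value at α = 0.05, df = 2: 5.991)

The 9:6:1 ratio has 16 parts, so with N = 2347 the expected counts are:
  disc-shaped: 2347 × 9/16 = 1320.1875
  spherical: 2347 × 6/16 = 880.125
  elongated: 2347 × 1/16 = 146.6875
χ² = Σ (O − E)² / E
  disc-shaped: (1248 − 1320.1875)² / 1320.1875 = 3.9472
  spherical: (970 − 880.125)² / 880.125 = 9.1777
  elongated: (129 − 146.6875)² / 146.6875 = 2.1327
χ² = 3.9472 + 9.1777 + 2.1327 = 15.2576 ≈ 15.258
Degrees of freedom = 3 − 1 = 2; critical value at α = 0.05 is 5.991.
Since 15.258 > 5.991, we reject the null hypothesis — the data do not fit the 9:6:1 ratio.

15.258; not consistent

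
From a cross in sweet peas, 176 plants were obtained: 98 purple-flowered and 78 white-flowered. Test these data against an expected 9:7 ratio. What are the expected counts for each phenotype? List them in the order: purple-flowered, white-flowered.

The 9:7 ratio has 16 parts, so with N = 176 the expected counts are:
  purple-flowered: 176 × 9/16 = 99
  white-flowered: 176 × 7/16 = 77

99, 77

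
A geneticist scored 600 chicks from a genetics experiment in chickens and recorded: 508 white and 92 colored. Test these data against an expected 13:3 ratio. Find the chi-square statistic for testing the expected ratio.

Expected counts for N = 600 under a 13:3 ratio (total parts = 16):
  white: 600 × 13/16 = 487.5
  colored: 600 × 3/16 = 112.5
χ² = Σ (O − E)² / E
  white: (508 − 487.5)² / 487.5 = 0.8621
  colored: (92 − 112.5)² / 112.5 = 3.7356
χ² = 0.8621 + 3.7356 = 4.5977 ≈ 4.598

4.598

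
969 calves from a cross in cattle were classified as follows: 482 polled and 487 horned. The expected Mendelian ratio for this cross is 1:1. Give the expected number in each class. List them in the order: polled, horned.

484.5, 484.5

Under the 1:1 hypothesis (Σ ratio = 2, N = 969):
  polled: 969 × 1/2 = 484.5
  horned: 969 × 1/2 = 484.5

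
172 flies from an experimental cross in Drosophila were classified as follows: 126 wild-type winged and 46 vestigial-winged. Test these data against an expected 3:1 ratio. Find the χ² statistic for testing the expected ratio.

0.279

Expected counts for N = 172 under a 3:1 ratio (total parts = 4):
  wild-type winged: 172 × 3/4 = 129
  vestigial-winged: 172 × 1/4 = 43
χ² = Σ (O − E)² / E
  wild-type winged: (126 − 129)² / 129 = 0.0698
  vestigial-winged: (46 − 43)² / 43 = 0.2093
χ² = 0.0698 + 0.2093 = 0.2791 ≈ 0.279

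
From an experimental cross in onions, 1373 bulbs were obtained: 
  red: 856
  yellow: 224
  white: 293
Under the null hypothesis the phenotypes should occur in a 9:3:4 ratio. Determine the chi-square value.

Under the 9:3:4 hypothesis (Σ ratio = 16, N = 1373):
  red: 1373 × 9/16 = 772.3125
  yellow: 1373 × 3/16 = 257.4375
  white: 1373 × 4/16 = 343.25
χ² = Σ (O − E)² / E
  red: (856 − 772.3125)² / 772.3125 = 9.0683
  yellow: (224 − 257.4375)² / 257.4375 = 4.3431
  white: (293 − 343.25)² / 343.25 = 7.3563
χ² = 9.0683 + 4.3431 + 7.3563 = 20.7677 ≈ 20.768

20.768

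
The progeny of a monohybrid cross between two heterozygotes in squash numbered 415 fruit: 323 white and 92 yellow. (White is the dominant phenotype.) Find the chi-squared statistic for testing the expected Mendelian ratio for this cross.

1.774

For a monohybrid cross between heterozygotes with complete dominance, the expected phenotypic ratio is 3:1.
Total ratio parts = 4. Expected numbers out of 415:
  white: 415 × 3/4 = 311.25
  yellow: 415 × 1/4 = 103.75
χ² = Σ (O − E)² / E
  white: (323 − 311.25)² / 311.25 = 0.4436
  yellow: (92 − 103.75)² / 103.75 = 1.3307
χ² = 0.4436 + 1.3307 = 1.7743 ≈ 1.774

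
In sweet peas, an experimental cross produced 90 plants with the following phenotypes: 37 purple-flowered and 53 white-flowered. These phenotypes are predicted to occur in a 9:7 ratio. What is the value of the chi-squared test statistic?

8.382

Expected counts for N = 90 under a 9:7 ratio (total parts = 16):
  purple-flowered: 90 × 9/16 = 50.625
  white-flowered: 90 × 7/16 = 39.375
χ² = Σ (O − E)² / E
  purple-flowered: (37 − 50.625)² / 50.625 = 3.6670
  white-flowered: (53 − 39.375)² / 39.375 = 4.7147
χ² = 3.6670 + 4.7147 = 8.3817 ≈ 8.382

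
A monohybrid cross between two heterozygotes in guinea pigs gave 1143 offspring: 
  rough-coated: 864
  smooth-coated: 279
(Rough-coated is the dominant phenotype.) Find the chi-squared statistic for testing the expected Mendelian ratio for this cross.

For a monohybrid cross between heterozygotes with complete dominance, the expected phenotypic ratio is 3:1.
The 3:1 ratio has 4 parts, so with N = 1143 the expected counts are:
  rough-coated: 1143 × 3/4 = 857.25
  smooth-coated: 1143 × 1/4 = 285.75
χ² = Σ (O − E)² / E
  rough-coated: (864 − 857.25)² / 857.25 = 0.0531
  smooth-coated: (279 − 285.75)² / 285.75 = 0.1594
χ² = 0.0531 + 0.1594 = 0.2125 ≈ 0.213

0.213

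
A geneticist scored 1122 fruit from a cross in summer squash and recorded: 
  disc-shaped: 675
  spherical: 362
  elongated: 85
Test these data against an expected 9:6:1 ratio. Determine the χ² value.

14.409

The 9:6:1 ratio has 16 parts, so with N = 1122 the expected counts are:
  disc-shaped: 1122 × 9/16 = 631.125
  spherical: 1122 × 6/16 = 420.75
  elongated: 1122 × 1/16 = 70.125
χ² = Σ (O − E)² / E
  disc-shaped: (675 − 631.125)² / 631.125 = 3.0501
  spherical: (362 − 420.75)² / 420.75 = 8.2034
  elongated: (85 − 70.125)² / 70.125 = 3.1553
χ² = 3.0501 + 8.2034 + 3.1553 = 14.4088 ≈ 14.409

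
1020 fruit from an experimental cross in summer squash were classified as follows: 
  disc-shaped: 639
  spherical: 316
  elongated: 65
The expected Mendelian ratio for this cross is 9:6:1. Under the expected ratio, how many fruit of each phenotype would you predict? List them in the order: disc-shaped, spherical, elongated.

573.75, 382.5, 63.75

Total ratio parts = 16. Expected numbers out of 1020:
  disc-shaped: 1020 × 9/16 = 573.75
  spherical: 1020 × 6/16 = 382.5
  elongated: 1020 × 1/16 = 63.75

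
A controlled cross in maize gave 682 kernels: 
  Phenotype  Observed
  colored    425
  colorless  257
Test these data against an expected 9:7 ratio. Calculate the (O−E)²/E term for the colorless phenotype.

5.737

Total ratio parts = 16. Expected numbers out of 682:
  colored: 682 × 9/16 = 383.625
  colorless: 682 × 7/16 = 298.375
Contribution of colorless: (257 − 298.375)² / 298.375 = 5.7374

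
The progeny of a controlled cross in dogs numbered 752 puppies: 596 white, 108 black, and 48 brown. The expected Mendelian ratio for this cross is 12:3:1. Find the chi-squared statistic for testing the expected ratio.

Expected counts for N = 752 under a 12:3:1 ratio (total parts = 16):
  white: 752 × 12/16 = 564
  black: 752 × 3/16 = 141
  brown: 752 × 1/16 = 47
χ² = Σ (O − E)² / E
  white: (596 − 564)² / 564 = 1.8156
  black: (108 − 141)² / 141 = 7.7234
  brown: (48 − 47)² / 47 = 0.0213
χ² = 1.8156 + 7.7234 + 0.0213 = 9.5603 ≈ 9.560

9.560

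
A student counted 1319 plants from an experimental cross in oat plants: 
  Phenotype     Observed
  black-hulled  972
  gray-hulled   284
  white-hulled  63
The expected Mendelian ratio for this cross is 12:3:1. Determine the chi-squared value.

10.326

Total ratio parts = 16. Expected numbers out of 1319:
  black-hulled: 1319 × 12/16 = 989.25
  gray-hulled: 1319 × 3/16 = 247.3125
  white-hulled: 1319 × 1/16 = 82.4375
χ² = Σ (O − E)² / E
  black-hulled: (972 − 989.25)² / 989.25 = 0.3008
  gray-hulled: (284 − 247.3125)² / 247.3125 = 5.4424
  white-hulled: (63 − 82.4375)² / 82.4375 = 4.5831
χ² = 0.3008 + 5.4424 + 4.5831 = 10.3263 ≈ 10.326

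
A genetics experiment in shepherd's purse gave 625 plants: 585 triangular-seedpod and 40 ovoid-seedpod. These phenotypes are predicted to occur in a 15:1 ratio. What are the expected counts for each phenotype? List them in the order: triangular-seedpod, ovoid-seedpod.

585.9375, 39.0625

Under the 15:1 hypothesis (Σ ratio = 16, N = 625):
  triangular-seedpod: 625 × 15/16 = 585.9375
  ovoid-seedpod: 625 × 1/16 = 39.0625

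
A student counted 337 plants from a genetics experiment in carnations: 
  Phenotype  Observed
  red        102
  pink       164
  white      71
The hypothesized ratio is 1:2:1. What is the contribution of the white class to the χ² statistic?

2.084

The 1:2:1 ratio has 4 parts, so with N = 337 the expected counts are:
  red: 337 × 1/4 = 84.25
  pink: 337 × 2/4 = 168.5
  white: 337 × 1/4 = 84.25
Contribution of white: (71 − 84.25)² / 84.25 = 2.0838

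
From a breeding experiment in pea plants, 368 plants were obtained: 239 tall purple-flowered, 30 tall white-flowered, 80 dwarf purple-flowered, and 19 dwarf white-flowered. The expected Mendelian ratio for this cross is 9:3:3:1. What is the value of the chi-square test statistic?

The 9:3:3:1 ratio has 16 parts, so with N = 368 the expected counts are:
  tall purple-flowered: 368 × 9/16 = 207
  tall white-flowered: 368 × 3/16 = 69
  dwarf purple-flowered: 368 × 3/16 = 69
  dwarf white-flowered: 368 × 1/16 = 23
χ² = Σ (O − E)² / E
  tall purple-flowered: (239 − 207)² / 207 = 4.9469
  tall white-flowered: (30 − 69)² / 69 = 22.0435
  dwarf purple-flowered: (80 − 69)² / 69 = 1.7536
  dwarf white-flowered: (19 − 23)² / 23 = 0.6957
χ² = 4.9469 + 22.0435 + 1.7536 + 0.6957 = 29.4397 ≈ 29.440

29.440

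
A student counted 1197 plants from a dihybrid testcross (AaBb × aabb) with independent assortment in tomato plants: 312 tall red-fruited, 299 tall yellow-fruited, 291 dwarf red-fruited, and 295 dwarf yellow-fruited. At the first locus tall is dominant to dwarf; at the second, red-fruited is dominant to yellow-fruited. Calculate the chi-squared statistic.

0.831

A dihybrid testcross with independent assortment gives a 1:1:1:1 ratio.
The 1:1:1:1 ratio has 4 parts, so with N = 1197 the expected counts are:
  tall red-fruited: 1197 × 1/4 = 299.25
  tall yellow-fruited: 1197 × 1/4 = 299.25
  dwarf red-fruited: 1197 × 1/4 = 299.25
  dwarf yellow-fruited: 1197 × 1/4 = 299.25
χ² = Σ (O − E)² / E
  tall red-fruited: (312 − 299.25)² / 299.25 = 0.5432
  tall yellow-fruited: (299 − 299.25)² / 299.25 = 0.0002
  dwarf red-fruited: (291 − 299.25)² / 299.25 = 0.2274
  dwarf yellow-fruited: (295 − 299.25)² / 299.25 = 0.0604
χ² = 0.5432 + 0.0002 + 0.2274 + 0.0604 = 0.8312 ≈ 0.831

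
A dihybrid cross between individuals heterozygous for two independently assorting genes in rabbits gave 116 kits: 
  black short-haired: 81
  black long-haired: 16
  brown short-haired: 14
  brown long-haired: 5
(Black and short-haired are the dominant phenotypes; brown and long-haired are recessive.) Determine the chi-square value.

A dihybrid F₂ with independent assortment and complete dominance at both loci gives a 9:3:3:1 phenotypic ratio.
Total ratio parts = 16. Expected numbers out of 116:
  black short-haired: 116 × 9/16 = 65.25
  black long-haired: 116 × 3/16 = 21.75
  brown short-haired: 116 × 3/16 = 21.75
  brown long-haired: 116 × 1/16 = 7.25
χ² = Σ (O − E)² / E
  black short-haired: (81 − 65.25)² / 65.25 = 3.8017
  black long-haired: (16 − 21.75)² / 21.75 = 1.5201
  brown short-haired: (14 − 21.75)² / 21.75 = 2.7615
  brown long-haired: (5 − 7.25)² / 7.25 = 0.6983
χ² = 3.8017 + 1.5201 + 2.7615 + 0.6983 = 8.7816 ≈ 8.782

8.782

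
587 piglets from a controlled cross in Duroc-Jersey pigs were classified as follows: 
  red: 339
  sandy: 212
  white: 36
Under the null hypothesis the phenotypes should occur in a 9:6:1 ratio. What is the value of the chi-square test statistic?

0.548

Total ratio parts = 16. Expected numbers out of 587:
  red: 587 × 9/16 = 330.1875
  sandy: 587 × 6/16 = 220.125
  white: 587 × 1/16 = 36.6875
χ² = Σ (O − E)² / E
  red: (339 − 330.1875)² / 330.1875 = 0.2352
  sandy: (212 − 220.125)² / 220.125 = 0.2999
  white: (36 − 36.6875)² / 36.6875 = 0.0129
χ² = 0.2352 + 0.2999 + 0.0129 = 0.548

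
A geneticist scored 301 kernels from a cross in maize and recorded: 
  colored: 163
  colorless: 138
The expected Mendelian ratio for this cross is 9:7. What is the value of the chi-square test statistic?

The 9:7 ratio has 16 parts, so with N = 301 the expected counts are:
  colored: 301 × 9/16 = 169.3125
  colorless: 301 × 7/16 = 131.6875
χ² = Σ (O − E)² / E
  colored: (163 − 169.3125)² / 169.3125 = 0.2353
  colorless: (138 − 131.6875)² / 131.6875 = 0.3026
χ² = 0.2353 + 0.3026 = 0.5379 ≈ 0.538

0.538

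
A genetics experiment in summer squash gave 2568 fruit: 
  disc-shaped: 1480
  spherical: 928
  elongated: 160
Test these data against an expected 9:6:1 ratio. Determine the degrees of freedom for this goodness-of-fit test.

2

A goodness-of-fit test with 3 phenotype classes has df = 3 − 1 = 2.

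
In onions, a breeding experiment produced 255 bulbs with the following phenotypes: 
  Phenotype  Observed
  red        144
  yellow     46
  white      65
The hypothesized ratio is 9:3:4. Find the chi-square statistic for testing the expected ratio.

The 9:3:4 ratio has 16 parts, so with N = 255 the expected counts are:
  red: 255 × 9/16 = 143.4375
  yellow: 255 × 3/16 = 47.8125
  white: 255 × 4/16 = 63.75
χ² = Σ (O − E)² / E
  red: (144 − 143.4375)² / 143.4375 = 0.0022
  yellow: (46 − 47.8125)² / 47.8125 = 0.0687
  white: (65 − 63.75)² / 63.75 = 0.0245
χ² = 0.0022 + 0.0687 + 0.0245 = 0.0954 ≈ 0.095

0.095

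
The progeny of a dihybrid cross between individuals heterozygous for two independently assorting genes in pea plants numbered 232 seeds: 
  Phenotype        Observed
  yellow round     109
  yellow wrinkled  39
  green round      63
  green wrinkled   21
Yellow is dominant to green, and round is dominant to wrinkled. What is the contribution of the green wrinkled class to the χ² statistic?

A dihybrid F₂ with independent assortment and complete dominance at both loci gives a 9:3:3:1 phenotypic ratio.
The 9:3:3:1 ratio has 16 parts, so with N = 232 the expected counts are:
  yellow round: 232 × 9/16 = 130.5
  yellow wrinkled: 232 × 3/16 = 43.5
  green round: 232 × 3/16 = 43.5
  green wrinkled: 232 × 1/16 = 14.5
Contribution of green wrinkled: (21 − 14.5)² / 14.5 = 2.9138

2.914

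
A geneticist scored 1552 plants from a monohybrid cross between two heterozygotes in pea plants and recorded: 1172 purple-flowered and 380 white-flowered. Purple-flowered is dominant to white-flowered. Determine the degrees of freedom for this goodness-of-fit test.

1

For a monohybrid cross between heterozygotes with complete dominance, the expected phenotypic ratio is 3:1.
A goodness-of-fit test with 2 phenotype classes has df = 2 − 1 = 1.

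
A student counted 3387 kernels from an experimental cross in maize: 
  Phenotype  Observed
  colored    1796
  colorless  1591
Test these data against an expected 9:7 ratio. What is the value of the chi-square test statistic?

Under the 9:7 hypothesis (Σ ratio = 16, N = 3387):
  colored: 3387 × 9/16 = 1905.1875
  colorless: 3387 × 7/16 = 1481.8125
χ² = Σ (O − E)² / E
  colored: (1796 − 1905.1875)² / 1905.1875 = 6.2576
  colorless: (1591 − 1481.8125)² / 1481.8125 = 8.0455
χ² = 6.2576 + 8.0455 = 14.3031 ≈ 14.303

14.303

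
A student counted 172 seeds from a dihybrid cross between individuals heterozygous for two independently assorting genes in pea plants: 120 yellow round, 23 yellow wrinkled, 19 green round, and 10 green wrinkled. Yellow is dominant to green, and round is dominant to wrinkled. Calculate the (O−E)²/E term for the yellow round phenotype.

A dihybrid F₂ with independent assortment and complete dominance at both loci gives a 9:3:3:1 phenotypic ratio.
Total ratio parts = 16. Expected numbers out of 172:
  yellow round: 172 × 9/16 = 96.75
  yellow wrinkled: 172 × 3/16 = 32.25
  green round: 172 × 3/16 = 32.25
  green wrinkled: 172 × 1/16 = 10.75
Contribution of yellow round: (120 − 96.75)² / 96.75 = 5.5872

5.587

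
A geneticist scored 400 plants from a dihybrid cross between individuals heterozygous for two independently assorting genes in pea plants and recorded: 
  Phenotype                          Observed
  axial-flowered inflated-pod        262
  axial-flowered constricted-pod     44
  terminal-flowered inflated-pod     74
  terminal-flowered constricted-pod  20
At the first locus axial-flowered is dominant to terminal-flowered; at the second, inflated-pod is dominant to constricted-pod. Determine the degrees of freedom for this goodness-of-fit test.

3

A dihybrid F₂ with independent assortment and complete dominance at both loci gives a 9:3:3:1 phenotypic ratio.
A goodness-of-fit test with 4 phenotype classes has df = 4 − 1 = 3.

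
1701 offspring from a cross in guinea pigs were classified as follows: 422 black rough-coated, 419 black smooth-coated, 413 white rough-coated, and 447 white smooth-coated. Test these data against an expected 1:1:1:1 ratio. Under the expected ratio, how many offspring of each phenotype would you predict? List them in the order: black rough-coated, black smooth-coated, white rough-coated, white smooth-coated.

425.25, 425.25, 425.25, 425.25

Expected counts for N = 1701 under a 1:1:1:1 ratio (total parts = 4):
  black rough-coated: 1701 × 1/4 = 425.25
  black smooth-coated: 1701 × 1/4 = 425.25
  white rough-coated: 1701 × 1/4 = 425.25
  white smooth-coated: 1701 × 1/4 = 425.25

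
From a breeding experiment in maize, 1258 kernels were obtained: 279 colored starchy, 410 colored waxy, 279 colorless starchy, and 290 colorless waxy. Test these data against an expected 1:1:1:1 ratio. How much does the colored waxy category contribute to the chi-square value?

28.999

The 1:1:1:1 ratio has 4 parts, so with N = 1258 the expected counts are:
  colored starchy: 1258 × 1/4 = 314.5
  colored waxy: 1258 × 1/4 = 314.5
  colorless starchy: 1258 × 1/4 = 314.5
  colorless waxy: 1258 × 1/4 = 314.5
Contribution of colored waxy: (410 − 314.5)² / 314.5 = 28.9992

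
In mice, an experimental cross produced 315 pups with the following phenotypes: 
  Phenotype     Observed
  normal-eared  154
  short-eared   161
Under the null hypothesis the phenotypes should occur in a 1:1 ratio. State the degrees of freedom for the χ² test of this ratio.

1

A goodness-of-fit test with 2 phenotype classes has df = 2 − 1 = 1.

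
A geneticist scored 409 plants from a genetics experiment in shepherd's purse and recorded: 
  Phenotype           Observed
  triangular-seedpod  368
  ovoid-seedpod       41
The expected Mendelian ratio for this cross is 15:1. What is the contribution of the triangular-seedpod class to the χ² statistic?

0.622

Under the 15:1 hypothesis (Σ ratio = 16, N = 409):
  triangular-seedpod: 409 × 15/16 = 383.4375
  ovoid-seedpod: 409 × 1/16 = 25.5625
Contribution of triangular-seedpod: (368 − 383.4375)² / 383.4375 = 0.6215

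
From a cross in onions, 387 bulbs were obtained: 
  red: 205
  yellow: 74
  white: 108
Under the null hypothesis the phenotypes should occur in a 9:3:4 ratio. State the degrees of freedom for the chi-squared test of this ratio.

2

A goodness-of-fit test with 3 phenotype classes has df = 3 − 1 = 2.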